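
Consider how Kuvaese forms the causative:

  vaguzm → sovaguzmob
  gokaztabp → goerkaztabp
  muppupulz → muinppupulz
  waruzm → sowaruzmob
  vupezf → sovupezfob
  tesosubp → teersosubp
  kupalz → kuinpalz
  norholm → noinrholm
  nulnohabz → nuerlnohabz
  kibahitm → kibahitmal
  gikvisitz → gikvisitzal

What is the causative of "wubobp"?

vaguzm and norholm both end in -m yet inflect differently (sovaguzmob, noinrholm), so the final letter is not what conditions the rule; the second-to-last letter is.
"wubobp" has second-to-last letter 'b'. The stems whose second-to-last letter is 'b' (nulnohabz → nuerlnohabz, tesosubp → teersosubp, gokaztabp → goerkaztabp) insert -er- after the first vowel.
The other patterns: stems whose second-to-last letter is 'z' add so- … -ob around the stem; stems whose second-to-last letter is 'l' insert -in- after the first vowel; stems whose second-to-last letter is 't' add -al.
So wubobp → wuerbobp.

wuerbobp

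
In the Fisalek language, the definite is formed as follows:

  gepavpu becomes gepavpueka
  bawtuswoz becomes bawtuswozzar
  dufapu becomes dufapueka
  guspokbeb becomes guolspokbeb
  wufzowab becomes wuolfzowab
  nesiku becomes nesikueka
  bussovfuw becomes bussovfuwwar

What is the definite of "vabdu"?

vabdueka

gepavpu and bussovfuw both have last vowel 'u' yet inflect differently (gepavpueka, bussovfuwwar), so the last vowel is not what conditions the rule; the final letter is.
"vabdu" ends in -u. The stems ending in -u (gepavpu → gepavpueka, dufapu → dufapueka, nesiku → nesikueka) add -eka.
The other patterns: stems ending in -b insert -ol- after the first vowel; stems ending in -w or -z double the final consonant and add -ar.
So vabdu → vabdueka.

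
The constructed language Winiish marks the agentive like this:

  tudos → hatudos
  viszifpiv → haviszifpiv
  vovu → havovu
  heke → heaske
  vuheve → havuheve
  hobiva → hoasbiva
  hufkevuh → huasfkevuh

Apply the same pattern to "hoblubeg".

hoasblubeg

heke and vuheve both end in -e yet inflect differently (heaske, havuheve), so the final letter is not what conditions the rule; the first letter is.
"hoblubeg" begins with h-. The stems beginning with h- (hobiva → hoasbiva, heke → heaske, hufkevuh → huasfkevuh) insert -as- after the first vowel.
The other pattern: stems beginning with t- or v- add the prefix ha-.
So hoblubeg → hoasblubeg.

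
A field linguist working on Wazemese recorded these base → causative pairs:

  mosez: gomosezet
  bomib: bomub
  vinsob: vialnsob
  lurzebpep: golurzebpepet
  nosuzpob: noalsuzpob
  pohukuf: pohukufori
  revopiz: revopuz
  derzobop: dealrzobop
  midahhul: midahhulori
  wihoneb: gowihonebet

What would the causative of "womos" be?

woalmos

lurzebpep and derzobop both end in -p yet inflect differently (golurzebpepet, dealrzobop), so the final letter is not what conditions the rule; the last vowel is.
"womos" has last vowel 'o'. The stems whose last vowel is 'o' (derzobop → dealrzobop, vinsob → vialnsob, nosuzpob → noalsuzpob) insert -al- after the first vowel.
So womos → woalmos.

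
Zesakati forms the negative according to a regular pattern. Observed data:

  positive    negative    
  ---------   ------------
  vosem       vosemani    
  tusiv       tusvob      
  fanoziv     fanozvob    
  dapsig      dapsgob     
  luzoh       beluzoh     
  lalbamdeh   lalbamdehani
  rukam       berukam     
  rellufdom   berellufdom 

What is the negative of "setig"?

vosem and rukam both end in -m yet inflect differently (vosemani, berukam), so the final letter is not what conditions the rule; the last vowel is.
"setig" has last vowel 'i'. The stems whose last vowel is 'i' (dapsig → dapsgob, tusiv → tusvob, fanoziv → fanozvob) delete the last vowel and add -ob.
The other patterns: stems whose last vowel is 'e' add -ani; stems whose last vowel is 'a' or 'o' add the prefix be-.
So setig → setgob.

setgob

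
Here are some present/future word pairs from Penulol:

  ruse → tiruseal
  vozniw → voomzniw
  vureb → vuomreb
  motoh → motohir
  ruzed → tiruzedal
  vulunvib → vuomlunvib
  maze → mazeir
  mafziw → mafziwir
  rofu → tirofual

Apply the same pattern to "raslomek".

vozniw and mafziw both end in -w yet inflect differently (voomzniw, mafziwir), so the final letter is not what conditions the rule; the first letter is.
"raslomek" begins with r-. The stems beginning with r- (ruzed → tiruzedal, rofu → tirofual, ruse → tiruseal) add ti- … -al around the stem.
So raslomek → tiraslomekal.

tiraslomekal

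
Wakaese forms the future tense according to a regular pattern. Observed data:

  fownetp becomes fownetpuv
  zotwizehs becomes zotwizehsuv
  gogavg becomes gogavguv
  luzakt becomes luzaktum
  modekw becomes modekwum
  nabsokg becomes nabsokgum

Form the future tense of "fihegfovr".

nabsokg and gogavg both end in -g yet inflect differently (nabsokgum, gogavguv), so the final letter is not what conditions the rule; the second-to-last letter is.
"fihegfovr" has second-to-last letter 'v'. The one such stem in the data (gogavg → gogavguv) adds -uv, so the same rule applies.
The other pattern: stems whose second-to-last letter is 'k' add -um.
So fihegfovr → fihegfovruv.

fihegfovruv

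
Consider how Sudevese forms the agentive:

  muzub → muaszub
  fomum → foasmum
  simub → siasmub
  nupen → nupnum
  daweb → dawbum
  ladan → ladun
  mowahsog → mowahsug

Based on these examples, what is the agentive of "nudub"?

muzub and daweb both end in -b yet inflect differently (muaszub, dawbum), so the final letter is not what conditions the rule; the last vowel is.
"nudub" has last vowel 'u'. The stems whose last vowel is 'u' (muzub → muaszub, fomum → foasmum, simub → siasmub) insert -as- after the first vowel.
The other patterns: stems whose last vowel is 'e' delete the last vowel and add -um; stems whose last vowel is 'a' or 'o' change the last vowel to 'u'.
So nudub → nuasdub.

nuasdub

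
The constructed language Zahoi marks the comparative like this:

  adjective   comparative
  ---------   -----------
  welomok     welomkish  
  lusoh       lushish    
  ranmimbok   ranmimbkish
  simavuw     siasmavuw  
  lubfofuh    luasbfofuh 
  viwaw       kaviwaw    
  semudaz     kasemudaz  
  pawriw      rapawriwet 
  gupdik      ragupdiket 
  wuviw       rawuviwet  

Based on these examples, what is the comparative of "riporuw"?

lusoh and lubfofuh both end in -h yet inflect differently (lushish, luasbfofuh), so the final letter is not what conditions the rule; the last vowel is.
"riporuw" has last vowel 'u'. The stems whose last vowel is 'u' (simavuw → siasmavuw, lubfofuh → luasbfofuh) insert -as- after the first vowel.
The other patterns: stems whose last vowel is 'o' delete the last vowel and add -ish; stems whose last vowel is 'a' add the prefix ka-; stems whose last vowel is 'i' add ra- … -et around the stem.
So riporuw → riasporuw.

riasporuw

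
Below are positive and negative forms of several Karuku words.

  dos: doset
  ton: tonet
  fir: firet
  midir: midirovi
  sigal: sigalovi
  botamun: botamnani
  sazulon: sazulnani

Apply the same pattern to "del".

fir and midir both end in -r yet inflect differently (firet, midirovi), so the final letter is not what conditions the rule; the number of vowels is.
"del" has 1 vowel. The stems with 1 vowel (dos → doset, ton → tonet, fir → firet) add -et.
So del → delet.

delet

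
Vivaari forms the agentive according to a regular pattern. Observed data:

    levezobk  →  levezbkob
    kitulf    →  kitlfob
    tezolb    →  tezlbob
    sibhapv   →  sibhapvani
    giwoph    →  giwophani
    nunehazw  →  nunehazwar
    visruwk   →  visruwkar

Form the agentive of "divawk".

divawkar

"divawk" has second-to-last letter 'w'. The one such stem in the data (visruwk → visruwkar) adds -ar, so the same rule applies.
The other patterns: stems whose second-to-last letter is 'b' or 'l' delete the last vowel and add -ob; stems whose second-to-last letter is 'p' add -ani.
So divawk → divawkar.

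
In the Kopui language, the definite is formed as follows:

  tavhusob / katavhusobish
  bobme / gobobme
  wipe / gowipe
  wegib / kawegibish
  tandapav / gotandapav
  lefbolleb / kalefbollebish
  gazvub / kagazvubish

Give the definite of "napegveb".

"napegveb" ends in -b. The stems ending in -b (tavhusob → katavhusobish, gazvub → kagazvubish, lefbolleb → kalefbollebish) add ka- … -ish around the stem.
So napegveb → kanapegvebish.

kanapegvebish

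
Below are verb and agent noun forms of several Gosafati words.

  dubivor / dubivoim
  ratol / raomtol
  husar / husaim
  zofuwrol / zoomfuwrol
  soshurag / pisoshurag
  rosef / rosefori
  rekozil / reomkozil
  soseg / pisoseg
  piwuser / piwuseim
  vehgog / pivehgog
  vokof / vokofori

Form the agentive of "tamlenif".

tamlenifori

"tamlenif" ends in -f. The stems ending in -f (rosef → rosefori, vokof → vokofori) add -ori.
So tamlenif → tamlenifori.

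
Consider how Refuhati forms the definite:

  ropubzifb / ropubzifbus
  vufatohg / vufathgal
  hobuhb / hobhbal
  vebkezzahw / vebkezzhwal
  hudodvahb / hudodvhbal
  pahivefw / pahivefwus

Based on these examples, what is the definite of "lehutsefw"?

hobuhb and ropubzifb both end in -b yet inflect differently (hobhbal, ropubzifbus), so the final letter is not what conditions the rule; the second-to-last letter is.
"lehutsefw" has second-to-last letter 'f'. The stems whose second-to-last letter is 'f' (ropubzifb → ropubzifbus, pahivefw → pahivefwus) add -us.
The other pattern: stems whose second-to-last letter is 'h' delete the last vowel and add -al.
So lehutsefw → lehutsefwus.

lehutsefwus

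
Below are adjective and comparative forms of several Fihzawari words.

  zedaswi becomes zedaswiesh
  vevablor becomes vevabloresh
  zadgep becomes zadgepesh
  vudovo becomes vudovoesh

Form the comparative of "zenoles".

Every pair shown (zedaswi → zedaswiesh, vevablor → vevabloresh, zadgep → zadgepesh, …) follows the same rule: add -esh.
So zenoles → zenolesesh.

zenolesesh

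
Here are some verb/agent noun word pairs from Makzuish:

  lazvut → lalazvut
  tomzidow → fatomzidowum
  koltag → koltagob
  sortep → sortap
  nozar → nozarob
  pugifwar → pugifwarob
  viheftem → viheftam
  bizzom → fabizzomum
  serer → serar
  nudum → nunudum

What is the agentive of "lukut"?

lulukut

bizzom and nudum both end in -m yet inflect differently (fabizzomum, nunudum), so the final letter is not what conditions the rule; the last vowel is.
"lukut" has last vowel 'u'. The stems whose last vowel is 'u' (lazvut → lalazvut, nudum → nunudum) repeat the first consonant+vowel as a prefix.
So lukut → lulukut.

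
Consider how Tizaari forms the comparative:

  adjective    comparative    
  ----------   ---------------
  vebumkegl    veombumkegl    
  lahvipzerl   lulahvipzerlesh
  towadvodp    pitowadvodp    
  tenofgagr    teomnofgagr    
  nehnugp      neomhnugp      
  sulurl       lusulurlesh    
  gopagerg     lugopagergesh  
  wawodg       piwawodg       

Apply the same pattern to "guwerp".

luguwerpesh

gopagerg and wawodg both end in -g yet inflect differently (lugopagergesh, piwawodg), so the final letter is not what conditions the rule; the second-to-last letter is.
"guwerp" has second-to-last letter 'r'. The stems whose second-to-last letter is 'r' (sulurl → lusulurlesh, lahvipzerl → lulahvipzerlesh, gopagerg → lugopagergesh) add lu- … -esh around the stem.
The other patterns: stems whose second-to-last letter is 'd' add the prefix pi-; stems whose second-to-last letter is 'g' insert -om- after the first vowel.
So guwerp → luguwerpesh.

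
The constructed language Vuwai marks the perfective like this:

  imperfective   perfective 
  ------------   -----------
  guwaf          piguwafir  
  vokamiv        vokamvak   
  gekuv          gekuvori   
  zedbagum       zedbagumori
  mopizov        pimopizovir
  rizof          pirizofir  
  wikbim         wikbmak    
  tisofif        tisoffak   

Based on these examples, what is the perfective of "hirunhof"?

wikbim and zedbagum both end in -m yet inflect differently (wikbmak, zedbagumori), so the final letter is not what conditions the rule; the last vowel is.
"hirunhof" has last vowel 'o'. The stems whose last vowel is 'o' (rizof → pirizofir, mopizov → pimopizovir) add pi- … -ir around the stem.
The other patterns: stems whose last vowel is 'i' delete the last vowel and add -ak; stems whose last vowel is 'u' add -ori.
So hirunhof → pihirunhofir.

pihirunhofir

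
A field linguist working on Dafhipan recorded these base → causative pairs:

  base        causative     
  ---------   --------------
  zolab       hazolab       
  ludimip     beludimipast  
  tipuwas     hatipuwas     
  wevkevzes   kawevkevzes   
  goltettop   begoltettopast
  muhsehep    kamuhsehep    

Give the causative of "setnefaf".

"setnefaf" has last vowel 'a'. The stems whose last vowel is 'a' (tipuwas → hatipuwas, zolab → hazolab) add the prefix ha-.
The other patterns: stems whose last vowel is 'e' add the prefix ka-; stems whose last vowel is 'i' or 'o' add be- … -ast around the stem.
So setnefaf → hasetnefaf.

hasetnefaf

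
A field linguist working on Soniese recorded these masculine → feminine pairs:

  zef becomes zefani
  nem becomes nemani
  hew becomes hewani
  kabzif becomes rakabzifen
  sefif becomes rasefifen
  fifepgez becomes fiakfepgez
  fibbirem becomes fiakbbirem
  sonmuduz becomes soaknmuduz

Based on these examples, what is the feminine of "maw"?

mawani

zef and kabzif both end in -f yet inflect differently (zefani, rakabzifen), so the final letter is not what conditions the rule; the number of vowels is.
"maw" has 1 vowel. The stems with 1 vowel (zef → zefani, nem → nemani, hew → hewani) add -ani.
The other patterns: stems with 2 vowels add ra- … -en around the stem; stems with 3 vowels insert -ak- after the first vowel.
So maw → mawani.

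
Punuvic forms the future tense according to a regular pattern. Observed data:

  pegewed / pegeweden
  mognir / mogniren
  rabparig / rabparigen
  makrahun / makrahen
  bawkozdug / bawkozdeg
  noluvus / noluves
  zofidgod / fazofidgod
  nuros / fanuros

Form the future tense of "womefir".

"womefir" has last vowel 'i'. The stems whose last vowel is 'i' (mognir → mogniren, rabparig → rabparigen) add -en.
So womefir → womefiren.

womefiren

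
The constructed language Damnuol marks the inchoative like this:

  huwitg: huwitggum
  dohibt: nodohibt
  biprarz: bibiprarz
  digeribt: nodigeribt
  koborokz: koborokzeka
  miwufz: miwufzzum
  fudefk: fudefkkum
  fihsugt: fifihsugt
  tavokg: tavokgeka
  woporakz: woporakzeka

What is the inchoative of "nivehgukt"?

nivehgukteka

"nivehgukt" has second-to-last letter 'k'. The stems whose second-to-last letter is 'k' (koborokz → koborokzeka, woporakz → woporakzeka, tavokg → tavokgeka) add -eka.
The other patterns: stems whose second-to-last letter is 'b' add the prefix no-; stems whose second-to-last letter is 'f' or 't' double the final consonant and add -um; stems whose second-to-last letter is 'g' or 'r' repeat the first consonant+vowel as a prefix.
So nivehgukt → nivehgukteka.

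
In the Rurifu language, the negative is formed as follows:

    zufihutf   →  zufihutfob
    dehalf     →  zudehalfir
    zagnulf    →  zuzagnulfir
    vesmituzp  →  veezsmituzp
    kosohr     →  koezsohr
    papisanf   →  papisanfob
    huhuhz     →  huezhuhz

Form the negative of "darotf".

darotfob

"darotf" has second-to-last letter 't'. The one such stem in the data (zufihutf → zufihutfob) adds -ob, so the same rule applies.
The other patterns: stems whose second-to-last letter is 'h' or 'z' insert -ez- after the first vowel; stems whose second-to-last letter is 'l' add zu- … -ir around the stem.
So darotf → darotfob.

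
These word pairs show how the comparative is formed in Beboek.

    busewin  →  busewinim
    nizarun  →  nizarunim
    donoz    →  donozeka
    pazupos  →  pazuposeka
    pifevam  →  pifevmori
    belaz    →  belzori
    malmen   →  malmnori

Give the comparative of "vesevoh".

vesevoheka

donoz and belaz both end in -z yet inflect differently (donozeka, belzori), so the final letter is not what conditions the rule; the last vowel is.
"vesevoh" has last vowel 'o'. The stems whose last vowel is 'o' (donoz → donozeka, pazupos → pazuposeka) add -eka.
The other patterns: stems whose last vowel is 'i' or 'u' add -im; stems whose last vowel is 'a' or 'e' delete the last vowel and add -ori.
So vesevoh → vesevoheka.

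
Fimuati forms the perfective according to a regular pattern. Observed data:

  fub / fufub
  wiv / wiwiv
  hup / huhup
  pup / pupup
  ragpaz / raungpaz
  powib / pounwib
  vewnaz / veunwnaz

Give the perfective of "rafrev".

fub and powib both end in -b yet inflect differently (fufub, pounwib), so the final letter is not what conditions the rule; the number of vowels is.
"rafrev" has 2 vowels. The stems with 2 vowels (ragpaz → raungpaz, powib → pounwib, vewnaz → veunwnaz) insert -un- after the first vowel.
The other pattern: stems with 1 vowel repeat the first consonant+vowel as a prefix.
So rafrev → raunfrev.

raunfrev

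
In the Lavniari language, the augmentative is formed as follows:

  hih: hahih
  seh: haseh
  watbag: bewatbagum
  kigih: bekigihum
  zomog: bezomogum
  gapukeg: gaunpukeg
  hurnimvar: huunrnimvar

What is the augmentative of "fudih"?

befudihum

hih and kigih both end in -h yet inflect differently (hahih, bekigihum), so the final letter is not what conditions the rule; the number of vowels is.
"fudih" has 2 vowels. The stems with 2 vowels (watbag → bewatbagum, kigih → bekigihum, zomog → bezomogum) add be- … -um around the stem.
The other patterns: stems with 1 vowel add the prefix ha-; stems with 3 vowels insert -un- after the first vowel.
So fudih → befudihum.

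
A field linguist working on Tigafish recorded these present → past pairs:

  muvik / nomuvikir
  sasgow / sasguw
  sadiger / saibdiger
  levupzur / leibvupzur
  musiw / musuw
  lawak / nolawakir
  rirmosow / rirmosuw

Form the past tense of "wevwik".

musiw and muvik both have last vowel 'i' yet inflect differently (musuw, nomuvikir), so the last vowel is not what conditions the rule; the final letter is.
"wevwik" ends in -k. The stems ending in -k (muvik → nomuvikir, lawak → nolawakir) add no- … -ir around the stem.
So wevwik → nowevwikir.

nowevwikir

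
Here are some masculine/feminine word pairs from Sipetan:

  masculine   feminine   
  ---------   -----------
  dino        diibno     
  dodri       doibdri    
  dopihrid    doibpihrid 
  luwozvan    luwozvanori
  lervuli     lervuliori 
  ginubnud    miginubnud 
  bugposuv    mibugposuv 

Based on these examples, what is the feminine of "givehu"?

dodri and lervuli both end in -i yet inflect differently (doibdri, lervuliori), so the final letter is not what conditions the rule; the first letter is.
"givehu" begins with g-. The one such stem in the data (ginubnud → miginubnud) adds the prefix mi-, so the same rule applies.
So givehu → migivehu.

migivehu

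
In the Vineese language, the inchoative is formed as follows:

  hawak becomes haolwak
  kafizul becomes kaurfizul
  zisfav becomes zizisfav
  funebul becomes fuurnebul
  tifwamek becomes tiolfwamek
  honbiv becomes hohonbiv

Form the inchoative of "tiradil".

hawak and zisfav both have last vowel 'a' yet inflect differently (haolwak, zizisfav), so the last vowel is not what conditions the rule; the final letter is.
"tiradil" ends in -l. The stems ending in -l (kafizul → kaurfizul, funebul → fuurnebul) insert -ur- after the first vowel.
So tiradil → tiurradil.

tiurradil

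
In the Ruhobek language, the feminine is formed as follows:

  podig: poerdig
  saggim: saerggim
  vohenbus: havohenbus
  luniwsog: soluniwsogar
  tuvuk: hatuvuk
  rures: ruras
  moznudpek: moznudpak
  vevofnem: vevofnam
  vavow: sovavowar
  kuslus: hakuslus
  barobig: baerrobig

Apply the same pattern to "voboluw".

podig and luniwsog both end in -g yet inflect differently (poerdig, soluniwsogar), so the final letter is not what conditions the rule; the last vowel is.
"voboluw" has last vowel 'u'. The stems whose last vowel is 'u' (kuslus → hakuslus, tuvuk → hatuvuk, vohenbus → havohenbus) add the prefix ha-.
The other patterns: stems whose last vowel is 'i' insert -er- after the first vowel; stems whose last vowel is 'o' add so- … -ar around the stem; stems whose last vowel is 'e' change the last vowel to 'a'.
So voboluw → havoboluw.

havoboluw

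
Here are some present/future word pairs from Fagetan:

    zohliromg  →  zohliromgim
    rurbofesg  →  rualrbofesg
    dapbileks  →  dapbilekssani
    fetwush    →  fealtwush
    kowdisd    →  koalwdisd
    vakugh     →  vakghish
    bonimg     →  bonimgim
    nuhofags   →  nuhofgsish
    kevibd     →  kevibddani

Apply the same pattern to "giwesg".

gialwesg

"giwesg" has second-to-last letter 's'. The stems whose second-to-last letter is 's' (fetwush → fealtwush, rurbofesg → rualrbofesg, kowdisd → koalwdisd) insert -al- after the first vowel.
The other patterns: stems whose second-to-last letter is 'm' add -im; stems whose second-to-last letter is 'g' delete the last vowel and add -ish; stems whose second-to-last letter is 'b' or 'k' double the final consonant and add -ani.
So giwesg → gialwesg.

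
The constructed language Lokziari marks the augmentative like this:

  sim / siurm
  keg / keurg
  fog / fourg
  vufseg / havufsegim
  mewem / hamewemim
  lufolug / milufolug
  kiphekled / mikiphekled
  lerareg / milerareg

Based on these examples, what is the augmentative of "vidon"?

havidonim

keg and vufseg both end in -g yet inflect differently (keurg, havufsegim), so the final letter is not what conditions the rule; the number of vowels is.
"vidon" has 2 vowels. The stems with 2 vowels (vufseg → havufsegim, mewem → hamewemim) add ha- … -im around the stem.
The other patterns: stems with 1 vowel insert -ur- after the first vowel; stems with 3 vowels add the prefix mi-.
So vidon → havidonim.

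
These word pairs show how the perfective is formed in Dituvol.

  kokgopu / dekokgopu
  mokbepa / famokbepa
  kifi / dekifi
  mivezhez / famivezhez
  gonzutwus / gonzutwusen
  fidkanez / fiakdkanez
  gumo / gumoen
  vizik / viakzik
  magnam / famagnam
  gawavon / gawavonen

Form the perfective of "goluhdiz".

mivezhez and fidkanez both end in -z yet inflect differently (famivezhez, fiakdkanez), so the final letter is not what conditions the rule; the first letter is.
"goluhdiz" begins with g-. The stems beginning with g- (gonzutwus → gonzutwusen, gumo → gumoen, gawavon → gawavonen) add -en.
The other patterns: stems beginning with m- add the prefix fa-; stems beginning with k- add the prefix de-; stems beginning with f- or v- insert -ak- after the first vowel.
So goluhdiz → goluhdizen.

goluhdizen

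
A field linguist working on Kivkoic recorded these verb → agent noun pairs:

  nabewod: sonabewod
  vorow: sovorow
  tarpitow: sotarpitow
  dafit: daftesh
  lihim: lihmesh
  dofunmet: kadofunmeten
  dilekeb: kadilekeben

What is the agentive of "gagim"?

dafit and dofunmet both end in -t yet inflect differently (daftesh, kadofunmeten), so the final letter is not what conditions the rule; the last vowel is.
"gagim" has last vowel 'i'. The stems whose last vowel is 'i' (dafit → daftesh, lihim → lihmesh) delete the last vowel and add -esh.
So gagim → gagmesh.

gagmesh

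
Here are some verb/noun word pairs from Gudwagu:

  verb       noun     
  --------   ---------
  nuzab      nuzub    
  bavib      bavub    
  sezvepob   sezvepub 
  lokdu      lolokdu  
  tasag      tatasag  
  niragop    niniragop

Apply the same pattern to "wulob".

wulub

nuzab and tasag both have last vowel 'a' yet inflect differently (nuzub, tatasag), so the last vowel is not what conditions the rule; the final letter is.
"wulob" ends in -b. The stems ending in -b (nuzab → nuzub, bavib → bavub, sezvepob → sezvepub) change the last vowel to 'u'.
So wulob → wulub.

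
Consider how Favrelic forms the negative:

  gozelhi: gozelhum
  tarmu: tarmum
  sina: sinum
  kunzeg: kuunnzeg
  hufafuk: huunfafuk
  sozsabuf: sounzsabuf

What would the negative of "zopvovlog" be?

zounpvovlog

tarmu and hufafuk both have last vowel 'u' yet inflect differently (tarmum, huunfafuk), so the last vowel is not what conditions the rule; whether the stem ends in a vowel or a consonant is.
"zopvovlog" ends in a consonant. The stems ending in a consonant (kunzeg → kuunnzeg, hufafuk → huunfafuk, sozsabuf → sounzsabuf) insert -un- after the first vowel.
The other pattern: stems ending in a vowel drop the final letter and add -um.
So zopvovlog → zounpvovlog.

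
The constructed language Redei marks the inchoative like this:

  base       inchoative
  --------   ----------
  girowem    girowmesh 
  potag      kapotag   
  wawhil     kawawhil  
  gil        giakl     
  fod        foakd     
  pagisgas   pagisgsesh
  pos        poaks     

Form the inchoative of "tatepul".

"tatepul" has 3 vowels. The stems with 3 vowels (pagisgas → pagisgsesh, girowem → girowmesh) delete the last vowel and add -esh.
The other patterns: stems with 1 vowel insert -ak- after the first vowel; stems with 2 vowels add the prefix ka-.
So tatepul → tateplesh.

tateplesh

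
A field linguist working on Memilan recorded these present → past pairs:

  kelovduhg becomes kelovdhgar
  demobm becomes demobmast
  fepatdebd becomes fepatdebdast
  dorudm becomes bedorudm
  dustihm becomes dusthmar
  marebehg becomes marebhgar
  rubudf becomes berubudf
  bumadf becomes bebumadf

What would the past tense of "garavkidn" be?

"garavkidn" has second-to-last letter 'd'. The stems whose second-to-last letter is 'd' (rubudf → berubudf, dorudm → bedorudm, bumadf → bebumadf) add the prefix be-.
The other patterns: stems whose second-to-last letter is 'h' delete the last vowel and add -ar; stems whose second-to-last letter is 'b' add -ast.
So garavkidn → begaravkidn.

begaravkidn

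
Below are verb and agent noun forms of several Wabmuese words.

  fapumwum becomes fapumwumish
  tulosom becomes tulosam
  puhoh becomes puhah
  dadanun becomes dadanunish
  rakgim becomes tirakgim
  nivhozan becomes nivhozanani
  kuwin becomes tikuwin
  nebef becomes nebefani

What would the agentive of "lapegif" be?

fapumwum and tulosom both end in -m yet inflect differently (fapumwumish, tulosam), so the final letter is not what conditions the rule; the last vowel is.
"lapegif" has last vowel 'i'. The stems whose last vowel is 'i' (rakgim → tirakgim, kuwin → tikuwin) add the prefix ti-.
So lapegif → tilapegif.

tilapegif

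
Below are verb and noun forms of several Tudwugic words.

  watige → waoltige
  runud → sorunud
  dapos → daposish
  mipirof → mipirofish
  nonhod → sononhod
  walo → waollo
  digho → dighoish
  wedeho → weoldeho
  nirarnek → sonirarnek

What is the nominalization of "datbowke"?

"datbowke" begins with d-. The stems beginning with d- (dapos → daposish, digho → dighoish) add -ish.
The other patterns: stems beginning with n- or r- add the prefix so-; stems beginning with w- insert -ol- after the first vowel.
So datbowke → datbowkeish.

datbowkeish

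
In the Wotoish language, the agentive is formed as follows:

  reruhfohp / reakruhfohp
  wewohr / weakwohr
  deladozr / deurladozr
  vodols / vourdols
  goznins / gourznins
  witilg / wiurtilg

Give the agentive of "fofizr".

fourfizr

"fofizr" has second-to-last letter 'z'. The one such stem in the data (deladozr → deurladozr) inserts -ur- after the first vowel (as do vodols, goznins), so the same rule applies.
So fofizr → fourfizr.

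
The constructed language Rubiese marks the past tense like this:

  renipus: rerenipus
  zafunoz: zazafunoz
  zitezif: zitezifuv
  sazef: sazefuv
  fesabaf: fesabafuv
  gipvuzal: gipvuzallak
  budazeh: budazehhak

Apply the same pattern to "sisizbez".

sisisizbez

fesabaf and gipvuzal both have last vowel 'a' yet inflect differently (fesabafuv, gipvuzallak), so the last vowel is not what conditions the rule; the final letter is.
"sisizbez" ends in -z. The one such stem in the data (zafunoz → zazafunoz) repeats the first consonant+vowel as a prefix (as does renipus), so the same rule applies.
The other patterns: stems ending in -f add -uv; stems ending in -h or -l double the final consonant and add -ak.
So sisizbez → sisisizbez.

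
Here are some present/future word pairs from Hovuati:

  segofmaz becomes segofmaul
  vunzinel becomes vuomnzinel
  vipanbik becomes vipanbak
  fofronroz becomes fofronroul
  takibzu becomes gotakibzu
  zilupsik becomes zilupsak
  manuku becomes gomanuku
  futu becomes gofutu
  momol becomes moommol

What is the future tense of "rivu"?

momol and fofronroz both have last vowel 'o' yet inflect differently (moommol, fofronroul), so the last vowel is not what conditions the rule; the final letter is.
"rivu" ends in -u. The stems ending in -u (manuku → gomanuku, takibzu → gotakibzu, futu → gofutu) add the prefix go-.
So rivu → gorivu.

gorivu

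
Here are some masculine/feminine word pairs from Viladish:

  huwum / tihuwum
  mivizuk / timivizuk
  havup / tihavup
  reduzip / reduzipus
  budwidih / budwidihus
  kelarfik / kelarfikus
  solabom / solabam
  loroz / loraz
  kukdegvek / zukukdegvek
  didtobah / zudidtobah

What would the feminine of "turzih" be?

havup and reduzip both end in -p yet inflect differently (tihavup, reduzipus), so the final letter is not what conditions the rule; the last vowel is.
"turzih" has last vowel 'i'. The stems whose last vowel is 'i' (reduzip → reduzipus, budwidih → budwidihus, kelarfik → kelarfikus) add -us.
The other patterns: stems whose last vowel is 'u' add the prefix ti-; stems whose last vowel is 'o' change the last vowel to 'a'; stems whose last vowel is 'a' or 'e' add the prefix zu-.
So turzih → turzihus.

turzihus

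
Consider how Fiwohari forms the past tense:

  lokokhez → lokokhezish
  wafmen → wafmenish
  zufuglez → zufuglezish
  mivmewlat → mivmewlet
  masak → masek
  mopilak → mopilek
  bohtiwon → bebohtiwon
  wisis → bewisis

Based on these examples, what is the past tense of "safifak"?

wafmen and bohtiwon both end in -n yet inflect differently (wafmenish, bebohtiwon), so the final letter is not what conditions the rule; the last vowel is.
"safifak" has last vowel 'a'. The stems whose last vowel is 'a' (mivmewlat → mivmewlet, masak → masek, mopilak → mopilek) change the last vowel to 'e'.
So safifak → safifek.

safifek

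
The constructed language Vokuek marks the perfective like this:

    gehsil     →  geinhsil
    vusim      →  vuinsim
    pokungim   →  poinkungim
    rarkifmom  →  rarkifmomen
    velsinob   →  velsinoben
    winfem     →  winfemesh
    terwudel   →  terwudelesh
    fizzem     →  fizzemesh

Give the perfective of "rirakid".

riinrakid

vusim and rarkifmom both end in -m yet inflect differently (vuinsim, rarkifmomen), so the final letter is not what conditions the rule; the last vowel is.
"rirakid" has last vowel 'i'. The stems whose last vowel is 'i' (gehsil → geinhsil, vusim → vuinsim, pokungim → poinkungim) insert -in- after the first vowel.
So rirakid → riinrakid.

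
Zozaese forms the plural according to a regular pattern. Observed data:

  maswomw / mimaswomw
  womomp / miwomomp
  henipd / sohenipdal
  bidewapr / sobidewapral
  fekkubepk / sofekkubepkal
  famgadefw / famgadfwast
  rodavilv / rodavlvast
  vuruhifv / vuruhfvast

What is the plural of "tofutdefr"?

tofutdfrast

maswomw and famgadefw both end in -w yet inflect differently (mimaswomw, famgadfwast), so the final letter is not what conditions the rule; the second-to-last letter is.
"tofutdefr" has second-to-last letter 'f'. The stems whose second-to-last letter is 'f' (famgadefw → famgadfwast, vuruhifv → vuruhfvast) delete the last vowel and add -ast.
The other patterns: stems whose second-to-last letter is 'm' add the prefix mi-; stems whose second-to-last letter is 'p' add so- … -al around the stem.
So tofutdefr → tofutdfrast.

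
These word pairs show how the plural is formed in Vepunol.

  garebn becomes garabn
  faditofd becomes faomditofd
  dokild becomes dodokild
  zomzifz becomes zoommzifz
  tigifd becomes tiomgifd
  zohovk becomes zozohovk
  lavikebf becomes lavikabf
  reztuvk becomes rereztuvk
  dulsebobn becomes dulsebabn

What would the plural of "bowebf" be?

bowabf

"bowebf" has second-to-last letter 'b'. The stems whose second-to-last letter is 'b' (lavikebf → lavikabf, garebn → garabn, dulsebobn → dulsebabn) change the last vowel to 'a'.
The other patterns: stems whose second-to-last letter is 'f' insert -om- after the first vowel; stems whose second-to-last letter is 'l' or 'v' repeat the first consonant+vowel as a prefix.
So bowebf → bowabf.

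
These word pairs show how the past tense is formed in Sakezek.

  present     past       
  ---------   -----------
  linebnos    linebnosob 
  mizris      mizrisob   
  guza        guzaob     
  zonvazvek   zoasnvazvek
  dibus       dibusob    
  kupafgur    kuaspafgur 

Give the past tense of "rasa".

rasaob

dibus and kupafgur both have last vowel 'u' yet inflect differently (dibusob, kuaspafgur), so the last vowel is not what conditions the rule; the final letter is.
"rasa" ends in -a. The one such stem in the data (guza → guzaob) adds -ob, so the same rule applies.
The other pattern: stems ending in -k or -r insert -as- after the first vowel.
So rasa → rasaob.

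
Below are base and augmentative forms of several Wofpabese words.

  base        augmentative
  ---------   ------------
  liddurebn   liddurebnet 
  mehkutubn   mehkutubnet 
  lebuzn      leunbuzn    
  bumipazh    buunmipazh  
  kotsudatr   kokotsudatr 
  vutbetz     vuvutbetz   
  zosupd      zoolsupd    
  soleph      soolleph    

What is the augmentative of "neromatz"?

neneromatz

"neromatz" has second-to-last letter 't'. The stems whose second-to-last letter is 't' (kotsudatr → kokotsudatr, vutbetz → vuvutbetz) repeat the first consonant+vowel as a prefix.
The other patterns: stems whose second-to-last letter is 'b' add -et; stems whose second-to-last letter is 'z' insert -un- after the first vowel; stems whose second-to-last letter is 'p' insert -ol- after the first vowel.
So neromatz → neneromatz.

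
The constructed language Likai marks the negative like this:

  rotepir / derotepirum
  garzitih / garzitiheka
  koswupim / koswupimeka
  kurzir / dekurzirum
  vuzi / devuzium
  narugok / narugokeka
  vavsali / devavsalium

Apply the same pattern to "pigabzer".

depigabzerum

"pigabzer" ends in -r. The stems ending in -r (kurzir → dekurzirum, rotepir → derotepirum) add de- … -um around the stem.
So pigabzer → depigabzerum.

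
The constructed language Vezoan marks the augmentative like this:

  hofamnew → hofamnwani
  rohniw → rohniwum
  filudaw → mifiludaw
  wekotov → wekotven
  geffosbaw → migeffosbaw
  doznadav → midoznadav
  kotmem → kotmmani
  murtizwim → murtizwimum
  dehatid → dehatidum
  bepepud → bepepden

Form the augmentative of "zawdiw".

zawdiwum

dehatid and bepepud both end in -d yet inflect differently (dehatidum, bepepden), so the final letter is not what conditions the rule; the last vowel is.
"zawdiw" has last vowel 'i'. The stems whose last vowel is 'i' (rohniw → rohniwum, murtizwim → murtizwimum, dehatid → dehatidum) add -um.
So zawdiw → zawdiwum.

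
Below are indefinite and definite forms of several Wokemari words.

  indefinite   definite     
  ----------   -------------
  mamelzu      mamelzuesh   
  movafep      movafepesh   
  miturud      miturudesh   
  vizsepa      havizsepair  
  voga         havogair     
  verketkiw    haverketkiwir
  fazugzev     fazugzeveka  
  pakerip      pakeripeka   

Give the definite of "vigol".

havigolir

movafep and pakerip both end in -p yet inflect differently (movafepesh, pakeripeka), so the final letter is not what conditions the rule; the first letter is.
"vigol" begins with v-. The stems beginning with v- (vizsepa → havizsepair, voga → havogair, verketkiw → haverketkiwir) add ha- … -ir around the stem.
The other patterns: stems beginning with m- add -esh; stems beginning with f- or p- add -eka.
So vigol → havigolir.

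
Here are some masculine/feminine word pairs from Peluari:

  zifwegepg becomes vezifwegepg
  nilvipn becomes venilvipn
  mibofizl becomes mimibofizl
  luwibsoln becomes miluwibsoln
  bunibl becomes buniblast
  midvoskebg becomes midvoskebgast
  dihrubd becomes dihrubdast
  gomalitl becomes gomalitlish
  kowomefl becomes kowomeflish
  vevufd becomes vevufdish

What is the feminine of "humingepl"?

vehumingepl

nilvipn and luwibsoln both end in -n yet inflect differently (venilvipn, miluwibsoln), so the final letter is not what conditions the rule; the second-to-last letter is.
"humingepl" has second-to-last letter 'p'. The stems whose second-to-last letter is 'p' (zifwegepg → vezifwegepg, nilvipn → venilvipn) add the prefix ve-.
So humingepl → vehumingepl.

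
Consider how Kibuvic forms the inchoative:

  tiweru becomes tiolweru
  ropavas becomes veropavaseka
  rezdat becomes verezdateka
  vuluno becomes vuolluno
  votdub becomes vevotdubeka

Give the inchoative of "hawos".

vehawoseka

"hawos" ends in a consonant. The stems ending in a consonant (rezdat → verezdateka, ropavas → veropavaseka, votdub → vevotdubeka) add ve- … -eka around the stem.
So hawos → vehawoseka.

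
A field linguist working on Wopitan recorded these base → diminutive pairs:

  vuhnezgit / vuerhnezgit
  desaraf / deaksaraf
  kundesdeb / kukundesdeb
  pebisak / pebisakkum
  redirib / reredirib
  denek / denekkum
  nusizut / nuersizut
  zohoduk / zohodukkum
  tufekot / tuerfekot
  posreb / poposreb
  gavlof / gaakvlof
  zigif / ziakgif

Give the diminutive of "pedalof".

peakdalof

"pedalof" ends in -f. The stems ending in -f (zigif → ziakgif, gavlof → gaakvlof, desaraf → deaksaraf) insert -ak- after the first vowel.
The other patterns: stems ending in -k double the final consonant and add -um; stems ending in -t insert -er- after the first vowel; stems ending in -b repeat the first consonant+vowel as a prefix.
So pedalof → peakdalof.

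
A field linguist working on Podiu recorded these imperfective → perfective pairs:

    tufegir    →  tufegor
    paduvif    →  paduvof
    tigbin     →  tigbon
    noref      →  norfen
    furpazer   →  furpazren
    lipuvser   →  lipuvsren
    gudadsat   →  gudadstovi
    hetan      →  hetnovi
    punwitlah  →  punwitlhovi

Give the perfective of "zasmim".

zasmom

paduvif and noref both end in -f yet inflect differently (paduvof, norfen), so the final letter is not what conditions the rule; the last vowel is.
"zasmim" has last vowel 'i'. The stems whose last vowel is 'i' (tufegir → tufegor, paduvif → paduvof, tigbin → tigbon) change the last vowel to 'o'.
The other patterns: stems whose last vowel is 'e' delete the last vowel and add -en; stems whose last vowel is 'a' delete the last vowel and add -ovi.
So zasmim → zasmom.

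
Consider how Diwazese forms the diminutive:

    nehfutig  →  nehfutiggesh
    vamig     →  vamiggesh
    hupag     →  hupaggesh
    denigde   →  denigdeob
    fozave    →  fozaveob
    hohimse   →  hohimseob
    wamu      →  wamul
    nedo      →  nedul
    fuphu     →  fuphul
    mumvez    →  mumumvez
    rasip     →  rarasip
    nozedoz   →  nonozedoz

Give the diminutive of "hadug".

"hadug" ends in -g. The stems ending in -g (nehfutig → nehfutiggesh, vamig → vamiggesh, hupag → hupaggesh) double the final consonant and add -esh.
So hadug → haduggesh.

haduggesh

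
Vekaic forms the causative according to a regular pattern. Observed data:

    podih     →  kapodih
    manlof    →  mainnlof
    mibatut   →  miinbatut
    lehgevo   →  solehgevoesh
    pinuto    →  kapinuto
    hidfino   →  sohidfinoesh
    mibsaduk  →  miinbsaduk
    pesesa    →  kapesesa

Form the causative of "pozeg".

pinuto and hidfino both end in -o yet inflect differently (kapinuto, sohidfinoesh), so the final letter is not what conditions the rule; the first letter is.
"pozeg" begins with p-. The stems beginning with p- (pinuto → kapinuto, podih → kapodih, pesesa → kapesesa) add the prefix ka-.
The other patterns: stems beginning with m- insert -in- after the first vowel; stems beginning with h- or l- add so- … -esh around the stem.
So pozeg → kapozeg.

kapozeg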